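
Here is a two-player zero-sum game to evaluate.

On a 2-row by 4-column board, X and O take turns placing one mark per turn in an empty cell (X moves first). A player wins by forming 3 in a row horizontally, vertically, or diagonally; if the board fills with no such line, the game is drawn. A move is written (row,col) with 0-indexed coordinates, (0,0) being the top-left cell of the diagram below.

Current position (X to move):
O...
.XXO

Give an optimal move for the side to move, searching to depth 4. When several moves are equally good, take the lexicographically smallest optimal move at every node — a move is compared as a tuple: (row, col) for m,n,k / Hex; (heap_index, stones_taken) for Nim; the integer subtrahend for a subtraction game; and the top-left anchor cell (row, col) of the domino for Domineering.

X's best at [O.../.XXO]: (1,0)

p1 X@[O.../.XXO]: (0,1)[OX../.XXO]+0 (0,2)[O.X./.XXO]+0 (0,3)[O..X/.XXO]+0 (1,0)[O.../XXXO]+1*
p2 O@[O.../XXXO] terminal -1; root [O.../.XXO] d4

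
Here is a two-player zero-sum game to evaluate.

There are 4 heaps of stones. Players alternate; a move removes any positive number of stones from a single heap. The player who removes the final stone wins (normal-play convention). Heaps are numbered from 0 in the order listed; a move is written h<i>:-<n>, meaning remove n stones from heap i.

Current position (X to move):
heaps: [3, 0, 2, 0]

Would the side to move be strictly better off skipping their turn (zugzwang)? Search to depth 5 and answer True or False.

zugzwang((3,0,2,0), X) = False

p1 X@[(3,0,2,0)]: h0:-1[(2,0,2,0)]+1* h0:-2[(1,0,2,0)]-1 h0:-3[(0,0,2,0)]-1 h2:-1[(3,0,1,0)]-1 h2:-2[(3,0,0,0)]-1
p2 O@[(2,0,2,0)]: h0:-1[(1,0,2,0)]-1* h0:-2[(0,0,2,0)]-1 h2:-1[(2,0,1,0)]-1 h2:-2[(2,0,0,0)]-1
p3 X@[(1,0,2,0)]: h0:-1[(0,0,2,0)]-1 h2:-1[(1,0,1,0)]+1* h2:-2[(1,0,0,0)]-1
p4 O@[(1,0,1,0)]: h0:-1[(0,0,1,0)]-1* h2:-1[(1,0,0,0)]-1
p5 X@[(0,0,1,0)]: h2:-1[(0,0,0,0)]+1*
p6 O@[(0,0,0,0)] terminal -1; root [(3,0,2,0)] d5
suppose X passes — search the same position with O to move:
pass> p1 O@[(3,0,2,0)]: h0:-1[(2,0,2,0)]+1* h0:-2[(1,0,2,0)]-1 h0:-3[(0,0,2,0)]-1 h2:-1[(3,0,1,0)]-1 h2:-2[(3,0,0,0)]-1
pass> p2 X@[(2,0,2,0)]: h0:-1[(1,0,2,0)]-1* h0:-2[(0,0,2,0)]-1 h2:-1[(2,0,1,0)]-1 h2:-2[(2,0,0,0)]-1
pass> p3 O@[(1,0,2,0)]: h0:-1[(0,0,2,0)]-1 h2:-1[(1,0,1,0)]+1* h2:-2[(1,0,0,0)]-1
pass> p4 X@[(1,0,1,0)]: h0:-1[(0,0,1,0)]-1* h2:-1[(1,0,0,0)]-1
pass> p5 O@[(0,0,1,0)]: h2:-1[(0,0,0,0)]+1*
pass> p6 X@[(0,0,0,0)] terminal -1; root [(3,0,2,0)] d5
for X: play +1, pass -1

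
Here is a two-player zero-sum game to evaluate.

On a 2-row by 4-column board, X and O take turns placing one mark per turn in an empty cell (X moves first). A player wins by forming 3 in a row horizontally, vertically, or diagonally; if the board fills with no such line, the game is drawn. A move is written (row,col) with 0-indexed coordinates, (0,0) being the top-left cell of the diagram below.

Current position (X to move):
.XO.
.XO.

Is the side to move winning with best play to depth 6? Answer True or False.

[.XO./.XO.] X move#1: (0,0):+0/XXO./.XO.*, (0,3):+0/.XOX/.XO., (1,0):+0/.XO./XXO., (1,3):+0/.XO./.XOX
[XXO./.XO.] O move#2: (0,3):+0/XXOO/.XO.*, (1,0):+0/XXO./OXO., (1,3):+0/XXO./.XOO
[XXOO/.XO.] X move#3: (1,0):+0/XXOO/XXO.*, (1,3):+0/XXOO/.XOX
[XXOO/XXO.] O move#4: (1,3):+0/XXOO/XXOO*
[XXOO/XXOO] end (terminal +0, X#5); searched .XO./.XO. to 6

X winning at [.XO./.XO.]: False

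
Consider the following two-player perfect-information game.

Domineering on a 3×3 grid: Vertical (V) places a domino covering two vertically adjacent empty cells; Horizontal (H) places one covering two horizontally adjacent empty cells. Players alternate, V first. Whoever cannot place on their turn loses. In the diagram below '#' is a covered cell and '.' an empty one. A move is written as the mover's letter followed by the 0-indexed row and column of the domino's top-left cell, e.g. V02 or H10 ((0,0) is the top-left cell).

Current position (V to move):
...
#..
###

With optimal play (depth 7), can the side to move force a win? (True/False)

ply 1, V at .../#../### | V01=+1→.#./##./###*; V02=-1→..#/#.#/###
ply 2: .#./##./### is terminal -1 (H); from .../#../### depth 7

V winning at [.../#../###]: True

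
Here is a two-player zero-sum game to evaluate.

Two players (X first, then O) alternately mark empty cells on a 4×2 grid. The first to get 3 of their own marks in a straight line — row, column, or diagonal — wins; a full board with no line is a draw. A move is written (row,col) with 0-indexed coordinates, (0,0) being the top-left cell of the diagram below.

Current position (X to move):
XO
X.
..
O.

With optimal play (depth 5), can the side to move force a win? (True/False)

X winning at [XO/X./../O.]: True

[XO/X./../O.] X move#1: (1,1):+0/XO/XX/../O., (2,0):+1/XO/X./X./O.*, (2,1):+0/XO/X./.X/O., (3,1):+0/XO/X./../OX
[XO/X./X./O.] end (terminal -1, O#2); searched XO/X./../O. to 5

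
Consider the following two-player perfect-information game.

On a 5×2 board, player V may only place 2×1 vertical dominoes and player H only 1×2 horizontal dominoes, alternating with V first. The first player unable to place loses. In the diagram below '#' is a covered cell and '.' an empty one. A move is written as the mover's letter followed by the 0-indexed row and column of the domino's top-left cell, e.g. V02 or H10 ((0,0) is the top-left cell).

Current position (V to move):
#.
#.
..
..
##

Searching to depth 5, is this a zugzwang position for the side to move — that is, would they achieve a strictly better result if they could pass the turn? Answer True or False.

zugzwang(#./#./../../##, V) = False

ply 1, V at #./#./../../## | V01=-1→##/##/../../##; V11=-1→#./##/.#/../##; V20=+1→#./#./#./#./##*; V21=+1→#./#./.#/.#/##
ply 2: #./#./#./#./## is terminal -1 (H); from #./#./../../## depth 5
pass branch (H moves first from the same position):
  | ply 1, H at #./#./../../## | H20=+1→#./#./##/../##*; H30=-1→#./#./../##/##
  | ply 2, V at #./#./##/../## | V01=-1→##/##/##/../##*
  | ply 3, H at ##/##/##/../## | H30=+1→##/##/##/##/##*
  | ply 4: ##/##/##/##/## is terminal -1 (V); from #./#./../../## depth 5
V moving scores +1; V passing scores -1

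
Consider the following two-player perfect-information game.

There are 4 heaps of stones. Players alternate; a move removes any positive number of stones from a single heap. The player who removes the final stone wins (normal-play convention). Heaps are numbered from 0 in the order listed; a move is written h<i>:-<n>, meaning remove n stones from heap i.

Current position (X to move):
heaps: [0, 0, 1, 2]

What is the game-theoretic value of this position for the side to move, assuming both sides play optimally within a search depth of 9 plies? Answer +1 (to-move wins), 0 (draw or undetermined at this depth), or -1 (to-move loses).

value((0,0,1,2), X) = +1

ply 1, X at (0,0,1,2) | h2:-1=-1→(0,0,0,2); h3:-1=+1→(0,0,1,1)*; h3:-2=-1→(0,0,1,0)
ply 2, O at (0,0,1,1) | h2:-1=-1→(0,0,0,1)*; h3:-1=-1→(0,0,1,0)
ply 3, X at (0,0,0,1) | h3:-1=+1→(0,0,0,0)*
ply 4: (0,0,0,0) is terminal -1 (O); from (0,0,1,2) depth 9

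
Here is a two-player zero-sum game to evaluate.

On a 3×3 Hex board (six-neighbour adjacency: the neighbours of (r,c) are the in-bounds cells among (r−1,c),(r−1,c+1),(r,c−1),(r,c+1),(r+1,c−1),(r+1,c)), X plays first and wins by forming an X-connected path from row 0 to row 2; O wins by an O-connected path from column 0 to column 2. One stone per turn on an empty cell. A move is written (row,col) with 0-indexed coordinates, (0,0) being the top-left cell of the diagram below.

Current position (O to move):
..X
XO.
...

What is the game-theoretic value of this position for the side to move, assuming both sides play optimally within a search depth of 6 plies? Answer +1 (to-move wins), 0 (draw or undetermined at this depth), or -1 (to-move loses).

[..X/XO./...] O move#1: (0,0):-1/O.X/XO./...*, (0,1):-1/.OX/XO./..., (1,2):-1/..X/XOO/..., (2,0):-1/..X/XO./O.., (2,1):-1/..X/XO./.O., (2,2):-1/..X/XO./..O
[O.X/XO./...] X move#2: (0,1):+1/OXX/XO./...*, (1,2):+1/O.X/XOX/..., (2,0):+1/O.X/XO./X.., (2,1):-1/O.X/XO./.X., (2,2):-1/O.X/XO./..X
[OXX/XO./...] O move#3: (1,2):-1/OXX/XOO/...*, (2,0):-1/OXX/XO./O.., (2,1):-1/OXX/XO./.O., (2,2):-1/OXX/XO./..O
[OXX/XOO/...] X move#4: (2,0):+1/OXX/XOO/X..*, (2,1):-1/OXX/XOO/.X., (2,2):-1/OXX/XOO/..X
[OXX/XOO/X..] end (terminal -1, O#5); searched ..X/XO./... to 6

value(..X/XO./..., O) = -1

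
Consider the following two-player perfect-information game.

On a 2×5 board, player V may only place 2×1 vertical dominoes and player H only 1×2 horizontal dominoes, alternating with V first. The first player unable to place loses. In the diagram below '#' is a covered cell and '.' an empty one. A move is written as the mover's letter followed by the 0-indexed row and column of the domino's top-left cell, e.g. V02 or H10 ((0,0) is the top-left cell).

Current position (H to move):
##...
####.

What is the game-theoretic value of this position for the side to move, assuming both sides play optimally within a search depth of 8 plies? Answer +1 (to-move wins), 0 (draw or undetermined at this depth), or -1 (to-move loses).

value(##.../####., H) = +1

ply 1, H at ##.../####. | H02=-1→####./####.; H03=+1→##.##/####.*
ply 2: ##.##/####. is terminal -1 (V); from ##.../####. depth 8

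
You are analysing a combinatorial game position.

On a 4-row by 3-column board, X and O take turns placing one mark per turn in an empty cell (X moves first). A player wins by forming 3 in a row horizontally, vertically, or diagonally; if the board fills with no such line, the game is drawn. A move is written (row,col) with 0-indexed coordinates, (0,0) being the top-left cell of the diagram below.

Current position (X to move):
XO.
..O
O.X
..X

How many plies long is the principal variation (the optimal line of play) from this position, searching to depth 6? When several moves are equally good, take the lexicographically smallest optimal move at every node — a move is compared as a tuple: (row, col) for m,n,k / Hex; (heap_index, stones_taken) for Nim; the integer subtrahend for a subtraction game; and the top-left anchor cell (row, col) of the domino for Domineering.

p1 X@[XO./..O/O.X/..X]: (0,2)[XOX/..O/O.X/..X]-1 (1,0)[XO./X.O/O.X/..X]+1* (1,1)[XO./.XO/O.X/..X]+1 (2,1)[XO./..O/OXX/..X]+1 (3,0)[XO./..O/O.X/X.X]+1 (3,1)[XO./..O/O.X/.XX]+1
p2 O@[XO./X.O/O.X/..X]: (0,2)[XOO/X.O/O.X/..X]-1* (1,1)[XO./XOO/O.X/..X]-1 (2,1)[XO./X.O/OOX/..X]-1 (3,0)[XO./X.O/O.X/O.X]-1 (3,1)[XO./X.O/O.X/.OX]-1
p3 X@[XOO/X.O/O.X/..X]: (1,1)[XOO/XXO/O.X/..X]+1* (2,1)[XOO/X.O/OXX/..X]+1 (3,0)[XOO/X.O/O.X/X.X]-1 (3,1)[XOO/X.O/O.X/.XX]-1
p4 O@[XOO/XXO/O.X/..X] terminal -1; root [XO./..O/O.X/..X] d6

PV length from [XO./..O/O.X/..X]: 3 plies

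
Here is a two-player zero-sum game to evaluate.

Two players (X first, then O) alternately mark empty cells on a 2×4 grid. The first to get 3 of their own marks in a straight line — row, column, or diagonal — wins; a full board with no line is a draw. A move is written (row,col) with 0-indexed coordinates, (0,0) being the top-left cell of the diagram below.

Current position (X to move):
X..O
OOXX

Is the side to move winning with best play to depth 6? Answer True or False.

X winning at [X..O/OOXX]: False

[X..O/OOXX] X move#1: (0,1):+0/XX.O/OOXX*, (0,2):+0/X.XO/OOXX
[XX.O/OOXX] O move#2: (0,2):+0/XXOO/OOXX*
[XXOO/OOXX] end (terminal +0, X#3); searched X..O/OOXX to 6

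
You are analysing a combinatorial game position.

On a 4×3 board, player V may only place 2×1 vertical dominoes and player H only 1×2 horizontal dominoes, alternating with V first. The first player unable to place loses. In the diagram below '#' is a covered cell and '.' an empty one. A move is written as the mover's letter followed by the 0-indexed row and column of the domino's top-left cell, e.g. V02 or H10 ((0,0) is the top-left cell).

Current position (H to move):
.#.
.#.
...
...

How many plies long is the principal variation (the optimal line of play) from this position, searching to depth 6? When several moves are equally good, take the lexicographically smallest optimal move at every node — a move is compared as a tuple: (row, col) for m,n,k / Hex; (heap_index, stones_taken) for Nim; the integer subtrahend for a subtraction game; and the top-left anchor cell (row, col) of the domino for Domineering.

[.#./.#./.../...] H move#1: H20:-1/.#./.#./##./...*, H21:-1/.#./.#./.##/..., H30:-1/.#./.#./.../##., H31:-1/.#./.#./.../.##
[.#./.#./##./...] V move#2: V00:+1/##./##./##./...*, V02:+1/.##/.##/##./..., V12:+1/.#./.##/###/..., V22:+1/.#./.#./###/..#
[##./##./##./...] H move#3: H30:-1/##./##./##./##.*, H31:-1/##./##./##./.##
[##./##./##./##.] V move#4: V02:+1/###/###/##./##.*, V12:+1/##./###/###/##., V22:+1/##./##./###/###
[###/###/##./##.] end (terminal -1, H#5); searched .#./.#./.../... to 6

PV length from [.#./.#./.../...]: 4 plies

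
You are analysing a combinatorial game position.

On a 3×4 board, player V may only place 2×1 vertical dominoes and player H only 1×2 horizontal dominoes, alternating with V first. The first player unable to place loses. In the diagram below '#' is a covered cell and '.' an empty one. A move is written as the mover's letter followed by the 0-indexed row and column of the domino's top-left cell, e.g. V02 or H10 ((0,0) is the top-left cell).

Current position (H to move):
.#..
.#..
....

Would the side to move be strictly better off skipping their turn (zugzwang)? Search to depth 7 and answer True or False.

zugzwang(.#../.#../...., H) = False

[.#../.#../....] H move#1: H02:-1/.###/.#../...., H12:+1/.#../.###/....*, H20:-1/.#../.#../##.., H21:-1/.#../.#../.##., H22:-1/.#../.#../..##
[.#../.###/....] V move#2: V00:-1/##../####/....*, V10:-1/.#../####/#...
[##../####/....] H move#3: H02:+1/####/####/....*, H20:+1/##../####/##.., H21:+1/##../####/.##., H22:+1/##../####/..##
[####/####/....] end (terminal -1, V#4); searched .#../.#../.... to 7
suppose H passes — search the same position with V to move:
pass> [.#../.#../....] V move#1: V00:-1/##../##../...., V02:+1/.##./.##./....*, V03:+1/.#.#/.#.#/...., V10:-1/.#../##../#..., V12:+1/.#../.##./..#., V13:+1/.#../.#.#/...#
pass> [.##./.##./....] H move#2: H20:-1/.##./.##./##..*, H21:-1/.##./.##./.##., H22:-1/.##./.##./..##
pass> [.##./.##./##..] V move#3: V00:+1/###./###./##..*, V03:+1/.###/.###/##.., V13:+1/.##./.###/##.#
pass> [###./###./##..] H move#4: H22:-1/###./###./####*
pass> [###./###./####] V move#5: V03:+1/####/####/####*
pass> [####/####/####] end (terminal -1, H#6); searched .#../.#../.... to 7
for H: play +1, pass -1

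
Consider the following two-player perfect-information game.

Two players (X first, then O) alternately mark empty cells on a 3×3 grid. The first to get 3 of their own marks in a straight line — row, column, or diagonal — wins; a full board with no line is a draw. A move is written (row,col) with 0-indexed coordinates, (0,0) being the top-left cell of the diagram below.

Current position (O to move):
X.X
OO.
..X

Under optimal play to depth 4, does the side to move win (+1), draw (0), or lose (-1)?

ply 1, O at X.X/OO./..X | (0,1)=-1→XOX/OO./..X; (1,2)=+1→X.X/OOO/..X*; (2,0)=-1→X.X/OO./O.X; (2,1)=-1→X.X/OO./.OX
ply 2: X.X/OOO/..X is terminal -1 (X); from X.X/OO./..X depth 4

value(X.X/OO./..X, O) = +1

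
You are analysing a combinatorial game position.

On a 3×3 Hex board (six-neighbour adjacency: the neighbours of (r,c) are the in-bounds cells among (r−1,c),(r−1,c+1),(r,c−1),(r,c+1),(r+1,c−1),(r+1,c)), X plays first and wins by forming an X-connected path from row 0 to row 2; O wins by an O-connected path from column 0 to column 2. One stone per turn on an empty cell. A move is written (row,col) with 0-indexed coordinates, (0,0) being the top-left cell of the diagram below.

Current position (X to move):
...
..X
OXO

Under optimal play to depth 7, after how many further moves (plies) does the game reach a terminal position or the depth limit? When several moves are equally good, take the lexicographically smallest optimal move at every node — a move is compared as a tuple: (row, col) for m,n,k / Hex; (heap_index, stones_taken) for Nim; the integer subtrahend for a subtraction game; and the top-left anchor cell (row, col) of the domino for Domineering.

PV length from [.../..X/OXO]: 3 plies

p1 X@[.../..X/OXO]: (0,0)[X../..X/OXO]+1* (0,1)[.X./..X/OXO]+1 (0,2)[..X/..X/OXO]+1 (1,0)[.../X.X/OXO]+1 (1,1)[.../.XX/OXO]+1
p2 O@[X../..X/OXO]: (0,1)[XO./..X/OXO]-1* (0,2)[X.O/..X/OXO]-1 (1,0)[X../O.X/OXO]-1 (1,1)[X../.OX/OXO]-1
p3 X@[XO./..X/OXO]: (0,2)[XOX/..X/OXO]+1* (1,0)[XO./X.X/OXO]+1 (1,1)[XO./.XX/OXO]+1
p4 O@[XOX/..X/OXO] terminal -1; root [.../..X/OXO] d7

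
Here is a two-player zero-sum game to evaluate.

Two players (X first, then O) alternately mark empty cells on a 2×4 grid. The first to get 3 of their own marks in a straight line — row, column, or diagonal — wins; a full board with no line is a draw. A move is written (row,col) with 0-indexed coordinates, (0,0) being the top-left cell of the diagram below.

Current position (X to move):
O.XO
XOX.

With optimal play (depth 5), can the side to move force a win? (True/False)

p1 X@[O.XO/XOX.]: (0,1)[OXXO/XOX.]+0* (1,3)[O.XO/XOXX]+0
p2 O@[OXXO/XOX.]: (1,3)[OXXO/XOXO]+0*
p3 X@[OXXO/XOXO] terminal +0; root [O.XO/XOX.] d5

X winning at [O.XO/XOX.]: False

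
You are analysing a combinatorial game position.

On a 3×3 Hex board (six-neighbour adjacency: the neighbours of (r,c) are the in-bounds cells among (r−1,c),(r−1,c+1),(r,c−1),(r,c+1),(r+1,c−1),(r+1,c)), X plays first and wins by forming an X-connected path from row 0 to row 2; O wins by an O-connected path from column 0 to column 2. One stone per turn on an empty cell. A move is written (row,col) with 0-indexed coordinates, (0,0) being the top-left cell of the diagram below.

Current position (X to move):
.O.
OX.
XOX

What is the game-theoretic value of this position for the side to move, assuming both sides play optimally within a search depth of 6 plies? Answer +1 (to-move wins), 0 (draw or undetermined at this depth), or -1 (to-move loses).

ply 1, X at .O./OX./XOX | (0,0)=-1→XO./OX./XOX; (0,2)=+1→.OX/OX./XOX*; (1,2)=-1→.O./OXX/XOX
ply 2: .OX/OX./XOX is terminal -1 (O); from .O./OX./XOX depth 6

value(.O./OX./XOX, X) = +1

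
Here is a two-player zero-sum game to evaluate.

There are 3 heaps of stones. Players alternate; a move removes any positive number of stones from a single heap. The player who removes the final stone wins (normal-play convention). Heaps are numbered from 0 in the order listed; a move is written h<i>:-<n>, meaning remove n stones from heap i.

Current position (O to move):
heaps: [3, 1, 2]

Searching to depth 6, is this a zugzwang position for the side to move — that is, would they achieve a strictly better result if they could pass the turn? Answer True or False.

zugzwang((3,1,2), O) = True

[(3,1,2)] O move#1: h0:-1:-1/(2,1,2)*, h0:-2:-1/(1,1,2), h0:-3:-1/(0,1,2), h1:-1:-1/(3,0,2), h2:-1:-1/(3,1,1), h2:-2:-1/(3,1,0)
[(2,1,2)] X move#2: h0:-1:-1/(1,1,2), h0:-2:-1/(0,1,2), h1:-1:+1/(2,0,2)*, h2:-1:-1/(2,1,1), h2:-2:-1/(2,1,0)
[(2,0,2)] O move#3: h0:-1:-1/(1,0,2)*, h0:-2:-1/(0,0,2), h2:-1:-1/(2,0,1), h2:-2:-1/(2,0,0)
[(1,0,2)] X move#4: h0:-1:-1/(0,0,2), h2:-1:+1/(1,0,1)*, h2:-2:-1/(1,0,0)
[(1,0,1)] O move#5: h0:-1:-1/(0,0,1)*, h2:-1:-1/(1,0,0)
[(0,0,1)] X move#6: h2:-1:+1/(0,0,0)*
[(0,0,0)] end (terminal -1, O#7); searched (3,1,2) to 6
pass branch (X moves first from the same position):
  | [(3,1,2)] X move#1: h0:-1:-1/(2,1,2)*, h0:-2:-1/(1,1,2), h0:-3:-1/(0,1,2), h1:-1:-1/(3,0,2), h2:-1:-1/(3,1,1), h2:-2:-1/(3,1,0)
  | [(2,1,2)] O move#2: h0:-1:-1/(1,1,2), h0:-2:-1/(0,1,2), h1:-1:+1/(2,0,2)*, h2:-1:-1/(2,1,1), h2:-2:-1/(2,1,0)
  | [(2,0,2)] X move#3: h0:-1:-1/(1,0,2)*, h0:-2:-1/(0,0,2), h2:-1:-1/(2,0,1), h2:-2:-1/(2,0,0)
  | [(1,0,2)] O move#4: h0:-1:-1/(0,0,2), h2:-1:+1/(1,0,1)*, h2:-2:-1/(1,0,0)
  | [(1,0,1)] X move#5: h0:-1:-1/(0,0,1)*, h2:-1:-1/(1,0,0)
  | [(0,0,1)] O move#6: h2:-1:+1/(0,0,0)*
  | [(0,0,0)] end (terminal -1, X#7); searched (3,1,2) to 6
O moving scores -1; O passing scores +1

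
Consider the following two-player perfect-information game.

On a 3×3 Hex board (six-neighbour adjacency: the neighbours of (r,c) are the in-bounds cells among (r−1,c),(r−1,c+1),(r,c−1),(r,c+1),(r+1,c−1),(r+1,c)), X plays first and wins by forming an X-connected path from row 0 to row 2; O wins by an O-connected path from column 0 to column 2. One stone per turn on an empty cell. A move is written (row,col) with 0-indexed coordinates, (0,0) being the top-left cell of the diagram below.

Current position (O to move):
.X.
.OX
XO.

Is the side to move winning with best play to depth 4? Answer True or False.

p1 O@[.X./.OX/XO.]: (0,0)[OX./.OX/XO.]-1 (0,2)[.XO/.OX/XO.]-1 (1,0)[.X./OOX/XO.]+1* (2,2)[.X./.OX/XOO]-1
p2 X@[.X./OOX/XO.]: (0,0)[XX./OOX/XO.]-1* (0,2)[.XX/OOX/XO.]-1 (2,2)[.X./OOX/XOX]-1
p3 O@[XX./OOX/XO.]: (0,2)[XXO/OOX/XO.]+1* (2,2)[XX./OOX/XOO]+1
p4 X@[XXO/OOX/XO.] terminal -1; root [.X./.OX/XO.] d4

O winning at [.X./.OX/XO.]: True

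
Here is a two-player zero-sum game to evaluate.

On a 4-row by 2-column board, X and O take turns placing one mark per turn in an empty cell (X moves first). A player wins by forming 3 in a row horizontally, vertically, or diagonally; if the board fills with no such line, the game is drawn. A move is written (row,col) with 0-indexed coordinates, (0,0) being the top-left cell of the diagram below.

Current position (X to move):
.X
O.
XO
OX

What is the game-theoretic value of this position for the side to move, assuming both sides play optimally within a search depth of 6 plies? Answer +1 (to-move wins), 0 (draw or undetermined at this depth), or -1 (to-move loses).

[.X/O./XO/OX] X move#1: (0,0):+0/XX/O./XO/OX*, (1,1):+0/.X/OX/XO/OX
[XX/O./XO/OX] O move#2: (1,1):+0/XX/OO/XO/OX*
[XX/OO/XO/OX] end (terminal +0, X#3); searched .X/O./XO/OX to 6

value(.X/O./XO/OX, X) = 0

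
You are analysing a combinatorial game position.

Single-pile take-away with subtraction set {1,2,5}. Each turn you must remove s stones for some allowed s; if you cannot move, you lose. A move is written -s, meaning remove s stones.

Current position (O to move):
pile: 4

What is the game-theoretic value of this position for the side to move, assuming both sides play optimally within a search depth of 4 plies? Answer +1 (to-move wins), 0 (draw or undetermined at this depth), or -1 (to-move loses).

value(4, O) = +1

[4] O move#1: -1:+1/3*, -2:-1/2
[3] X move#2: -1:-1/2*, -2:-1/1
[2] O move#3: -1:-1/1, -2:+1/0*
[0] end (terminal -1, X#4); searched 4 to 4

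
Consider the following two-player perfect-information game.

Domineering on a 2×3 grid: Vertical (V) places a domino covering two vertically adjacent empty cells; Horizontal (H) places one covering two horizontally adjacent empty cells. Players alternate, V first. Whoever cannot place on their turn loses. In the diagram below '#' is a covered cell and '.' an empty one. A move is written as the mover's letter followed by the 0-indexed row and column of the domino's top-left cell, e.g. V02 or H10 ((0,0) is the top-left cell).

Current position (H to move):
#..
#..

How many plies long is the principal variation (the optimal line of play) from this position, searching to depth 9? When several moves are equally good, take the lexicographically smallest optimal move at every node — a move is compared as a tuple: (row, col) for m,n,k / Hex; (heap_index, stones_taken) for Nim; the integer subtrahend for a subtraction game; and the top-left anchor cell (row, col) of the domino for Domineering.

[#../#..] H move#1: H01:+1/###/#..*, H11:+1/#../###
[###/#..] end (terminal -1, V#2); searched #../#.. to 9

PV length from [#../#..]: 1 ply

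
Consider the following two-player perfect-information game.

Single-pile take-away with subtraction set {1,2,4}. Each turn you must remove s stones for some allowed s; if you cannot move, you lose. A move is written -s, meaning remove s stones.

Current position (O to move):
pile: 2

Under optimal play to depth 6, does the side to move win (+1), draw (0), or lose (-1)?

p1 O@[2]: -1[1]-1 -2[0]+1*
p2 X@[0] terminal -1; root [2] d6

value(2, O) = +1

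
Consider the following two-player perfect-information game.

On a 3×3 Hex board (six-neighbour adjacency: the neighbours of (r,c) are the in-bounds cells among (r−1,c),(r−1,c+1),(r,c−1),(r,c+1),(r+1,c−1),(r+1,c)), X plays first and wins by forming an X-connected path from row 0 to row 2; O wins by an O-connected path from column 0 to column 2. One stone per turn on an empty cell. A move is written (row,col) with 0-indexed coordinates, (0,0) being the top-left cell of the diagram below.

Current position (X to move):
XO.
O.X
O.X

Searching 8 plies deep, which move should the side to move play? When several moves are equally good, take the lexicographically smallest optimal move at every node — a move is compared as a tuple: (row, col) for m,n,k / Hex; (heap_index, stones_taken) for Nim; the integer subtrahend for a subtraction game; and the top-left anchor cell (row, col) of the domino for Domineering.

ply 1, X at XO./O.X/O.X | (0,2)=+1→XOX/O.X/O.X*; (1,1)=-1→XO./OXX/O.X; (2,1)=-1→XO./O.X/OXX
ply 2: XOX/O.X/O.X is terminal -1 (O); from XO./O.X/O.X depth 8

X's best at [XO./O.X/O.X]: (0,2)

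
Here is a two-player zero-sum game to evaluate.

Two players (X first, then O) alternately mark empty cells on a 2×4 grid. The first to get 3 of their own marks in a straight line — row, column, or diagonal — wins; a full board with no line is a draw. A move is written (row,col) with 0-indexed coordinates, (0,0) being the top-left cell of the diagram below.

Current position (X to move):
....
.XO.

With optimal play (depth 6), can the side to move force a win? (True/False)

ply 1, X at ..../.XO. | (0,0)=+0→X.../.XO.*; (0,1)=+0→.X../.XO.; (0,2)=+0→..X./.XO.; (0,3)=+0→...X/.XO.; (1,0)=+0→..../XXO.; (1,3)=+0→..../.XOX
ply 2, O at X.../.XO. | (0,1)=+0→XO../.XO.*; (0,2)=+0→X.O./.XO.; (0,3)=+0→X..O/.XO.; (1,0)=+0→X.../OXO.; (1,3)=+0→X.../.XOO
ply 3, X at XO../.XO. | (0,2)=+0→XOX./.XO.*; (0,3)=+0→XO.X/.XO.; (1,0)=+0→XO../XXO.; (1,3)=+0→XO../.XOX
ply 4, O at XOX./.XO. | (0,3)=+0→XOXO/.XO.*; (1,0)=+0→XOX./OXO.; (1,3)=+0→XOX./.XOO
ply 5, X at XOXO/.XO. | (1,0)=+0→XOXO/XXO.*; (1,3)=+0→XOXO/.XOX
ply 6, O at XOXO/XXO. | (1,3)=+0→XOXO/XXOO*
ply 7: XOXO/XXOO is terminal +0 (X); from ..../.XO. depth 6

X winning at [..../.XO.]: False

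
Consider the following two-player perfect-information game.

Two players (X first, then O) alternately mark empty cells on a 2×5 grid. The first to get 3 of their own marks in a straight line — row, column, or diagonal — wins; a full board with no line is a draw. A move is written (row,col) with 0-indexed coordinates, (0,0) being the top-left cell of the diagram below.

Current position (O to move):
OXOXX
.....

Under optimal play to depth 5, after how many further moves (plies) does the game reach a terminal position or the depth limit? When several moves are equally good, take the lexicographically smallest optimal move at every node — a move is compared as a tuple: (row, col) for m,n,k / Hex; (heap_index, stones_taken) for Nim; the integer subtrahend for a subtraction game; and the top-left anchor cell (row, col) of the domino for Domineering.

PV length from [OXOXX/.....]: 5 plies

[OXOXX/.....] O move#1: (1,0):+0/OXOXX/O....*, (1,1):+0/OXOXX/.O..., (1,2):+0/OXOXX/..O.., (1,3):+0/OXOXX/...O., (1,4):+0/OXOXX/....O
[OXOXX/O....] X move#2: (1,1):+0/OXOXX/OX...*, (1,2):+0/OXOXX/O.X.., (1,3):+0/OXOXX/O..X., (1,4):+0/OXOXX/O...X
[OXOXX/OX...] O move#3: (1,2):+0/OXOXX/OXO..*, (1,3):+0/OXOXX/OX.O., (1,4):+0/OXOXX/OX..O
[OXOXX/OXO..] X move#4: (1,3):+0/OXOXX/OXOX.*, (1,4):+0/OXOXX/OXO.X
[OXOXX/OXOX.] O move#5: (1,4):+0/OXOXX/OXOXO*
[OXOXX/OXOXO] end (terminal +0, X#6); searched OXOXX/..... to 5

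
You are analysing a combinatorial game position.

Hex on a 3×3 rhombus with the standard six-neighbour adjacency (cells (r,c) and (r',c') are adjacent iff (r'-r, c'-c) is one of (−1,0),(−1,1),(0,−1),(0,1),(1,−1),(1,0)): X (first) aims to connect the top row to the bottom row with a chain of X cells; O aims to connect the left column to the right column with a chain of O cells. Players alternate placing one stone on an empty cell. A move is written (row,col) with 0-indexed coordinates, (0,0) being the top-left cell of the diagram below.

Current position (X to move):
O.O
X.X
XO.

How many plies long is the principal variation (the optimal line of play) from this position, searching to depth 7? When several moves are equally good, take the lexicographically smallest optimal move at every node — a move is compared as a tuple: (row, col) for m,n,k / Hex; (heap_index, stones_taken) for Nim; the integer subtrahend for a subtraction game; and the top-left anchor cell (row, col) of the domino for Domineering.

ply 1, X at O.O/X.X/XO. | (0,1)=+1→OXO/X.X/XO.*; (1,1)=-1→O.O/XXX/XO.; (2,2)=-1→O.O/X.X/XOX
ply 2: OXO/X.X/XO. is terminal -1 (O); from O.O/X.X/XO. depth 7

PV length from [O.O/X.X/XO.]: 1 ply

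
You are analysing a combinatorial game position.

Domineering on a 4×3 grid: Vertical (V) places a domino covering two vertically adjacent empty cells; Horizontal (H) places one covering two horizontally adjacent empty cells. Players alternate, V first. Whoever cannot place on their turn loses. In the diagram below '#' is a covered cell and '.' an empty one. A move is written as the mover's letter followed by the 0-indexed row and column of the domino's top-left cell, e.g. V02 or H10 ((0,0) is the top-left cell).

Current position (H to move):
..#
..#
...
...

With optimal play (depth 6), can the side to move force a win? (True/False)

H winning at [..#/..#/.../...]: False

ply 1, H at ..#/..#/.../... | H00=-1→###/..#/.../...*; H10=-1→..#/###/.../...; H20=-1→..#/..#/##./...; H21=-1→..#/..#/.##/...; H30=-1→..#/..#/.../##.; H31=-1→..#/..#/.../.##
ply 2, V at ###/..#/.../... | V10=-1→###/#.#/#../...; V11=+1→###/.##/.#./...*; V20=-1→###/..#/#../#..; V21=+1→###/..#/.#./.#.; V22=-1→###/..#/..#/..#
ply 3, H at ###/.##/.#./... | H30=-1→###/.##/.#./##.*; H31=-1→###/.##/.#./.##
ply 4, V at ###/.##/.#./##. | V10=+1→###/###/##./##.*; V22=+1→###/.##/.##/###
ply 5: ###/###/##./##. is terminal -1 (H); from ..#/..#/.../... depth 6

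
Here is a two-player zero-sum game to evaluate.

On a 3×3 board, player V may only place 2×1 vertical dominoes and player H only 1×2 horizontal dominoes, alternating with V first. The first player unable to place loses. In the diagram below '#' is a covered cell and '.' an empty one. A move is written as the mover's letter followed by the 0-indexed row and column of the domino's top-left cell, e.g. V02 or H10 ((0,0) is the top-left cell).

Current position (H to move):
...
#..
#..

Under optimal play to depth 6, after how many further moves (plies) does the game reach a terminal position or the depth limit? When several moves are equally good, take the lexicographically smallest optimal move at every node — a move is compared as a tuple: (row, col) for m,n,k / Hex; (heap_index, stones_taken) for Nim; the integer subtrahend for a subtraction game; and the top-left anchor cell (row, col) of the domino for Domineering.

PV length from [.../#../#..]: 1 ply

p1 H@[.../#../#..]: H00[##./#../#..]-1 H01[.##/#../#..]-1 H11[.../###/#..]+1* H21[.../#../###]-1
p2 V@[.../###/#..] terminal -1; root [.../#../#..] d6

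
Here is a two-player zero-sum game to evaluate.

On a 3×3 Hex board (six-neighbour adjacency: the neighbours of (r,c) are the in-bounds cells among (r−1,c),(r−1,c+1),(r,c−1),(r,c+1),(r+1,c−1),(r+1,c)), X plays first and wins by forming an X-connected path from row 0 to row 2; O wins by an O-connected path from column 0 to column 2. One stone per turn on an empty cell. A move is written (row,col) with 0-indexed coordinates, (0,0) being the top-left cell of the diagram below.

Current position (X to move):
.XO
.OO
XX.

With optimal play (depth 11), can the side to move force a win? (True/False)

X winning at [.XO/.OO/XX.]: True

[.XO/.OO/XX.] X move#1: (0,0):-1/XXO/.OO/XX., (1,0):+1/.XO/XOO/XX.*, (2,2):-1/.XO/.OO/XXX
[.XO/XOO/XX.] end (terminal -1, O#2); searched .XO/.OO/XX. to 11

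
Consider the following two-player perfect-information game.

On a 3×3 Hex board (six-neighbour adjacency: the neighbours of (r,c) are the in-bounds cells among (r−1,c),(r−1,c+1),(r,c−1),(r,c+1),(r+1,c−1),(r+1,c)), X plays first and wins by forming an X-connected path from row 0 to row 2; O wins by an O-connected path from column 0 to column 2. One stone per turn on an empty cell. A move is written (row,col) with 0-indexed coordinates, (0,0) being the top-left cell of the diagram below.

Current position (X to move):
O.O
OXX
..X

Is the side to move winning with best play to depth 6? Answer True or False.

[O.O/OXX/..X] X move#1: (0,1):+1/OXO/OXX/..X*, (2,0):-1/O.O/OXX/X.X, (2,1):-1/O.O/OXX/.XX
[OXO/OXX/..X] end (terminal -1, O#2); searched O.O/OXX/..X to 6

X winning at [O.O/OXX/..X]: True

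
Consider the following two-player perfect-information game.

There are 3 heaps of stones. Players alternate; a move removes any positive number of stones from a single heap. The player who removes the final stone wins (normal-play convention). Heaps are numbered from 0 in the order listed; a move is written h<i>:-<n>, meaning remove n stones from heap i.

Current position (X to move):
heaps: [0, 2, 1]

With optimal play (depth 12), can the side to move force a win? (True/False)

X winning at [(0,2,1)]: True

[(0,2,1)] X move#1: h1:-1:+1/(0,1,1)*, h1:-2:-1/(0,0,1), h2:-1:-1/(0,2,0)
[(0,1,1)] O move#2: h1:-1:-1/(0,0,1)*, h2:-1:-1/(0,1,0)
[(0,0,1)] X move#3: h2:-1:+1/(0,0,0)*
[(0,0,0)] end (terminal -1, O#4); searched (0,2,1) to 12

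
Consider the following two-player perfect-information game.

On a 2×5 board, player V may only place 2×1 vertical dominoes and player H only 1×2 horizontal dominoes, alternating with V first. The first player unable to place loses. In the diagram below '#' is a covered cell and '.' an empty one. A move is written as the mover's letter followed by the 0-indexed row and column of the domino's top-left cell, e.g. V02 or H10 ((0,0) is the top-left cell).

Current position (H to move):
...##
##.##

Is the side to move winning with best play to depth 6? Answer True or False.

H winning at [...##/##.##]: True

p1 H@[...##/##.##]: H00[##.##/##.##]-1 H01[.####/##.##]+1*
p2 V@[.####/##.##] terminal -1; root [...##/##.##] d6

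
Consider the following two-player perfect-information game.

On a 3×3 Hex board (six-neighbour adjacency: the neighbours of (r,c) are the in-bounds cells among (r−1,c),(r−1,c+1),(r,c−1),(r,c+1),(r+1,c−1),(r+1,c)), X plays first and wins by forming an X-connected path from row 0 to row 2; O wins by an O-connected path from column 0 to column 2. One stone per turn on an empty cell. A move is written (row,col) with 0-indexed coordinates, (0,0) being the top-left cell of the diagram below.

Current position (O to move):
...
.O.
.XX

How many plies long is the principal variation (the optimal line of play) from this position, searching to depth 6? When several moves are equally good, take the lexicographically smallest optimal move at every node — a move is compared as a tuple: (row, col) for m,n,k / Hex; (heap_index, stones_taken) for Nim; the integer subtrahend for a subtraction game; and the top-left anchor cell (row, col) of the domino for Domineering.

[.../.O./.XX] O move#1: (0,0):+1/O../.O./.XX*, (0,1):+1/.O./.O./.XX, (0,2):+1/..O/.O./.XX, (1,0):+1/.../OO./.XX, (1,2):+1/.../.OO/.XX, (2,0):+1/.../.O./OXX
[O../.O./.XX] X move#2: (0,1):-1/OX./.O./.XX*, (0,2):-1/O.X/.O./.XX, (1,0):-1/O../XO./.XX, (1,2):-1/O../.OX/.XX, (2,0):-1/O../.O./XXX
[OX./.O./.XX] O move#3: (0,2):+1/OXO/.O./.XX*, (1,0):+1/OX./OO./.XX, (1,2):+1/OX./.OO/.XX, (2,0):+1/OX./.O./OXX
[OXO/.O./.XX] X move#4: (1,0):-1/OXO/XO./.XX*, (1,2):-1/OXO/.OX/.XX, (2,0):-1/OXO/.O./XXX
[OXO/XO./.XX] O move#5: (1,2):-1/OXO/XOO/.XX, (2,0):+1/OXO/XO./OXX*
[OXO/XO./OXX] end (terminal -1, X#6); searched .../.O./.XX to 6

PV length from [.../.O./.XX]: 5 plies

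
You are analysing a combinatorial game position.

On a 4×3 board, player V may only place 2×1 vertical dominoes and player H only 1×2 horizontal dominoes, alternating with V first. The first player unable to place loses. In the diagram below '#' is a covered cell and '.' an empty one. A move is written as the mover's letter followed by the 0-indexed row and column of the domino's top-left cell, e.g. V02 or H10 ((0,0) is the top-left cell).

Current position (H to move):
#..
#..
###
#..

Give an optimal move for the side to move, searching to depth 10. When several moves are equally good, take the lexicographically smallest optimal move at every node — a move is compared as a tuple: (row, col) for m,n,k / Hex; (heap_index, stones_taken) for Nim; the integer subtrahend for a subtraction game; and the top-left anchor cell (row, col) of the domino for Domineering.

[#../#../###/#..] H move#1: H01:+1/###/#../###/#..*, H11:+1/#../###/###/#.., H31:-1/#../#../###/###
[###/#../###/#..] end (terminal -1, V#2); searched #../#../###/#.. to 10

H's best at [#../#../###/#..]: H01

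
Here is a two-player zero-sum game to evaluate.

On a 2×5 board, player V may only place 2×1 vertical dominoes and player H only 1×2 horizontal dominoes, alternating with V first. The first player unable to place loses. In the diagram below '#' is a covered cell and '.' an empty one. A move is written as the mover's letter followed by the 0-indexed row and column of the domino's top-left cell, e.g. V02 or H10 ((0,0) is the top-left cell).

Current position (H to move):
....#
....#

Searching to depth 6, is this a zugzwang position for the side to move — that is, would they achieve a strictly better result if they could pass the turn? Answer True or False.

ply 1, H at ....#/....# | H00=-1→##..#/....#; H01=+1→.##.#/....#*; H02=-1→..###/....#; H10=-1→....#/##..#; H11=+1→....#/.##.#; H12=-1→....#/..###
ply 2, V at .##.#/....# | V00=-1→###.#/#...#*; V03=-1→.####/...##
ply 3, H at ###.#/#...# | H11=-1→###.#/###.#; H12=+1→###.#/#.###*
ply 4: ###.#/#.### is terminal -1 (V); from ....#/....# depth 6
if H skipped the turn, V would face:
~ ply 1, V at ....#/....# | V00=-1→#...#/#...#*; V01=-1→.#..#/.#..#; V02=-1→..#.#/..#.#; V03=-1→...##/...##
~ ply 2, H at #...#/#...# | H01=+1→###.#/#...#*; H02=+1→#.###/#...#; H11=+1→#...#/###.#; H12=+1→#...#/#.###
~ ply 3, V at ###.#/#...# | V03=-1→#####/#..##*
~ ply 4, H at #####/#..## | H11=+1→#####/#####*
~ ply 5: #####/##### is terminal -1 (V); from ....#/....# depth 6
compare (H): move=+1 vs pass=+1

zugzwang(....#/....#, H) = False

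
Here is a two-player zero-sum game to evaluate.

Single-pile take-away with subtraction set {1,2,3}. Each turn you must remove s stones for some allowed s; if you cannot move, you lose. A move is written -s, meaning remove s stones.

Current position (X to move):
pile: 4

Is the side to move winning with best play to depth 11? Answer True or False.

X winning at [4]: False

[4] X move#1: -1:-1/3*, -2:-1/2, -3:-1/1
[3] O move#2: -1:-1/2, -2:-1/1, -3:+1/0*
[0] end (terminal -1, X#3); searched 4 to 11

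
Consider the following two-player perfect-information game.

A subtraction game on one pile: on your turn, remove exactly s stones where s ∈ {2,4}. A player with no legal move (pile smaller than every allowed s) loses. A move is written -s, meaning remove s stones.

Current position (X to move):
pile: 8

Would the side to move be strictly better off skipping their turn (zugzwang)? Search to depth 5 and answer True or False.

[8] X move#1: -2:+1/6*, -4:-1/4
[6] O move#2: -2:-1/4*, -4:-1/2
[4] X move#3: -2:-1/2, -4:+1/0*
[0] end (terminal -1, O#4); searched 8 to 5
suppose X passes — search the same position with O to move:
pass> [8] O move#1: -2:+1/6*, -4:-1/4
pass> [6] X move#2: -2:-1/4*, -4:-1/2
pass> [4] O move#3: -2:-1/2, -4:+1/0*
pass> [0] end (terminal -1, X#4); searched 8 to 5
for X: play +1, pass -1

zugzwang(8, X) = False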